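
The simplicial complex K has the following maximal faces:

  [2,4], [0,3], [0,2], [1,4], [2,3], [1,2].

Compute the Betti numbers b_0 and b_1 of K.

b_0 = 1, b_1 = 2.

K has 5 vertices, 6 edges.
rank ∂_0 = 0, rank ∂_1 = 4 ⇒ b_0 = 5 − 0 − 4 = 1; all invariant factors of ∂_1 are 1 so no torsion. So H_0 ≅ Z.
rank ∂_1 = 4, rank ∂_2 = 0 ⇒ b_1 = 6 − 4 − 0 = 2. So H_1 ≅ Z^2.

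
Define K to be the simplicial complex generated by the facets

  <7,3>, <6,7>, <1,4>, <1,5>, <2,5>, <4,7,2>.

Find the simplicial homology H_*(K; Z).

H_0 = Z,  H_1 = Z,  H_2 = 0.

K has 7 vertices, 8 edges, 1 triangle.
rank ∂_0 = 0, rank ∂_1 = 6 ⇒ b_0 = 7 − 0 − 6 = 1; all invariant factors of ∂_1 are 1 so no torsion. So H_0 ≅ Z.
rank ∂_1 = 6, rank ∂_2 = 1 ⇒ b_1 = 8 − 6 − 1 = 1; all invariant factors of ∂_2 are 1 so no torsion. So H_1 ≅ Z.
rank ∂_2 = 1, rank ∂_3 = 0 ⇒ b_2 = 1 − 1 − 0 = 0. So H_2 ≅ 0.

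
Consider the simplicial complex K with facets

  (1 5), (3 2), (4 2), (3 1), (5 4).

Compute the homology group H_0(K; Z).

Fix the vertex order 1 < 2 < 3 < 4 < 5 and write every simplex with vertices in increasing order. Then dim K = 1 and the simplices of K are:

  0-simplices (5): [1], [2], [3], [4], [5]
  1-simplices (5): [1,3], [1,5], [2,3], [2,4], [4,5]

Hence C_0 ≅ Z^5, C_1 ≅ Z^5.

Boundary ∂_1: C_1 → C_0 is given by ∂[p,q] = [q] − [p].
This gives a 5×5 integer matrix of rank 4; reducing to Smith normal form yields diagonal entries (1,1,1,1).

Now H_k = ker ∂_k / im ∂_{k+1}, so:

  H_0: rank C_0 − rank ∂_1 = 5 − 4 = 1, and the invariant factors of ∂_1 are all 1, so H_0 ≅ Z.

(K is a triangulation of the circle S^1.)

H_0 = Z.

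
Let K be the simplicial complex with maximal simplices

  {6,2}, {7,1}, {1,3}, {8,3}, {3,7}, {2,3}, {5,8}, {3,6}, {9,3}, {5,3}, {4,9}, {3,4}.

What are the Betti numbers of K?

Order the vertices as 1 < 2 < 3 < 4 < 5 < 6 < 7 < 8 < 9. Listing each simplex with vertices in this order, K has dimension 1 with simplices:

  0-simplices (9): [1], [2], [3], [4], [5], [6], [7], [8], [9]
  1-simplices (12): [1,3], [1,7], [2,3], [2,6], [3,4], [3,5], [3,6], [3,7], [3,8], [3,9], [4,9], [5,8]

Hence C_0 ≅ Z^9, C_1 ≅ Z^12.

∂_1: C_1 → C_0 maps an edge to its endpoints' difference, ∂[p,q] = q − p. For instance
  ∂[5,8] = [8] − [5].
As a 9×12 matrix over Z this has rank 8, with invariant factors (1,1,1,1,1,1,1,1).

From H_k ≅ ker(∂_k) / im(∂_{k+1}) we obtain:

  H_0: rank C_0 − rank ∂_1 = 9 − 8 = 1, and the invariant factors of ∂_1 are all 1, so H_0 = Z.
  H_1: rank ker ∂_1 − rank ∂_2 = (12 − 8) − 0 = 4, and there is no ∂_2, so H_1 = Z^4.

As a check, the Euler characteristic is 9 − 12 = -3, which agrees with 1 − 4 = -3.

Hence the Betti numbers are b_0 = 1, b_1 = 4.

b_0 = 1, b_1 = 4.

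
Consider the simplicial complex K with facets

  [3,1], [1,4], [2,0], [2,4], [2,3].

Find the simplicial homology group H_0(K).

Fix the vertex order 0 < 1 < 2 < 3 < 4 and write every simplex with vertices in increasing order. Then dim K = 1 and the simplices of K are:

  0-simplices (5): [0], [1], [2], [3], [4]
  1-simplices (5): [0,2], [1,3], [1,4], [2,3], [2,4]

Hence C_0 ≅ Z^5, C_1 ≅ Z^5.

The boundary map ∂_1: C_1 → C_0 is given by ∂[p,q] = [q] − [p].
The 5×5 boundary matrix has rank 4 and Smith normal form diag(1,1,1,1).

Now H_k = ker ∂_k / im ∂_{k+1}, so:

  H_0: rank C_0 − rank ∂_1 = 5 − 4 = 1, and the invariant factors of ∂_1 are all 1, so H_0 ≅ Z.

H_0 = Z.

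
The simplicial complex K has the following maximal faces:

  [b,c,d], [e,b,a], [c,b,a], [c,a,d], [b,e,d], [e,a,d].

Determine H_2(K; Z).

Order the vertices as a < b < c < d < e. Listing each simplex with vertices in this order, K has dimension 2 with simplices:

  0-simplices (5): a, b, c, d, e
  1-simplices (9): ab, ac, ad, ae, bc, bd, be, cd, de
  2-simplices (6): abc, abe, acd, ade, bcd, bde

giving chain groups C_0 ≅ Z^5, C_1 ≅ Z^9, C_2 ≅ Z^6.

Boundary ∂_1: C_1 → C_0 is given by ∂[p,q] = [q] − [p].
The resulting 5×9 matrix has rank 4, and its Smith normal form has invariant factors (1,1,1,1).

The boundary map ∂_2: C_2 → C_1 acts by ∂[p,q,r] = [q,r] − [p,r] + [p,q]. For instance
  ∂abc = bc − ac + ab,
  ∂bde = de − be + bd.
The resulting 9×6 matrix has rank 5, and its Smith normal form has invariant factors (1,1,1,1,1).

Reading off H_k = ker ∂_k / im ∂_{k+1}:

  H_2: rank ker ∂_2 − rank ∂_3 = (6 − 5) − 0 = 1, and there is no ∂_3, so H_2 ≅ Z.

H_2 = Z.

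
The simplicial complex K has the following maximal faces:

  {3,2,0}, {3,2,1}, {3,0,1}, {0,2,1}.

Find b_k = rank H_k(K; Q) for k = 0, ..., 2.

Fix the vertex order 0 < 1 < 2 < 3 and write every simplex with vertices in increasing order. Then dim K = 2 and the simplices of K are:

  0-simplices (4): [0], [1], [2], [3]
  1-simplices (6): [0,1], [0,2], [0,3], [1,2], [1,3], [2,3]
  2-simplices (4): [0,1,2], [0,1,3], [0,2,3], [1,2,3]

Hence C_0 ≅ Z^4, C_1 ≅ Z^6, C_2 ≅ Z^4.

The boundary map ∂_1: C_1 → C_0 maps an edge to its endpoints' difference, ∂[p,q] = q − p.
The resulting 4×6 matrix has rank 3, and its Smith normal form has invariant factors (1,1,1).

∂_2: C_2 → C_1 acts by ∂[p,q,r] = [q,r] − [p,r] + [p,q]. For instance
  ∂[0,2,3] = [2,3] − [0,3] + [0,2],
  ∂[0,1,2] = [1,2] − [0,2] + [0,1].
The 6×4 boundary matrix has rank 3 and Smith normal form diag(1,1,1).

From H_k ≅ ker(∂_k) / im(∂_{k+1}) we obtain:

  H_0: rank C_0 − rank ∂_1 = 4 − 3 = 1, and the invariant factors of ∂_1 are all 1, so H_0 ≅ Z.
  H_1: rank ker ∂_1 − rank ∂_2 = (6 − 3) − 3 = 0, and the invariant factors of ∂_2 are all 1, so H_1 ≅ 0.
  H_2: rank ker ∂_2 − rank ∂_3 = (4 − 3) − 0 = 1, and there is no ∂_3, so H_2 ≅ Z.

As a check, the Euler characteristic is 4 − 6 + 4 = 2, which agrees with 1 − 0 + 1 = 2.
(K is a triangulation of the 2-sphere S^2.)

Hence the Betti numbers are b_0 = 1, b_1 = 0, b_2 = 1.

b_0 = 1, b_1 = 0, b_2 = 1.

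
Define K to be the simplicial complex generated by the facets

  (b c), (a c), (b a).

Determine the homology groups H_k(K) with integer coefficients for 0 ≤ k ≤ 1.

Take the total order a < b < c on the vertex set. Then K (dimension 1) consists of the simplices:

  0-simplices (3): a, b, c
  1-simplices (3): ab, ac, bc

Hence C_0 ≅ Z^3, C_1 ≅ Z^3.

∂_1: C_1 → C_0 maps an edge to its endpoints' difference, ∂[p,q] = q − p. For instance
  ∂bc = c − b.
As a 3×3 matrix over Z this has rank 2, with invariant factors (1,1).

Computing H_k = (kernel of ∂_k) / (image of ∂_{k+1}):

  H_0: rank C_0 − rank ∂_1 = 3 − 2 = 1, and the invariant factors of ∂_1 are all 1, so H_0 ≅ Z.
  H_1: rank ker ∂_1 − rank ∂_2 = (3 − 2) − 0 = 1, and there is no ∂_2, so H_1 ≅ Z.

As a check, the Euler characteristic is 3 − 3 = 0, which agrees with 1 − 1 = 0.

H_0 ≅ Z,  H_1 ≅ Z.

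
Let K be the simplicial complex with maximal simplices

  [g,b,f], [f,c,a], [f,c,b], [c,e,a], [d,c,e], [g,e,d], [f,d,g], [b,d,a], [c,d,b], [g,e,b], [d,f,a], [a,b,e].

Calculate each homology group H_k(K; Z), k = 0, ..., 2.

Fix the vertex order a < b < c < d < e < f < g and write every simplex with vertices in increasing order. Then dim K = 2 and the simplices of K are:

  0-simplices (7): a, b, c, d, e, f, g
  1-simplices (18): ab, ac, ad, ae, af, bc, bd, be, bf, bg, cd, ce, cf, de, df, dg, eg, fg
  2-simplices (12): abd, abe, ace, acf, adf, bcd, bcf, beg, bfg, cde, deg, dfg

so the chain groups are C_0 ≅ Z^7, C_1 ≅ Z^18, C_2 ≅ Z^12.

The boundary map ∂_1: C_1 → C_0 sends each edge [p,q] (with p < q) to q − p. For instance
  ∂eg = g − e.
The 7×18 boundary matrix has rank 6 and Smith normal form diag(1,1,1,1,1,1).

The boundary map ∂_2: C_2 → C_1 sends each 2-simplex [p,q,r] to [q,r] − [p,r] + [p,q]. For instance
  ∂dfg = fg − dg + df,
  ∂abd = bd − ad + ab.
The 18×12 boundary matrix has rank 12 and Smith normal form diag(1,1,1,1,1,1,1,1,1,1,1,2).

Computing H_k = (kernel of ∂_k) / (image of ∂_{k+1}):

  H_0: rank C_0 − rank ∂_1 = 7 − 6 = 1, and the invariant factors of ∂_1 are all 1, so H_0 = Z.
  H_1: rank ker ∂_1 − rank ∂_2 = (18 − 6) − 12 = 0, and ∂_2 has invariant factor 2 > 1, so H_1 = Z/2.
  H_2: rank ker ∂_2 − rank ∂_3 = (12 − 12) − 0 = 0, and there is no ∂_3, so H_2 = 0.

H_0 = Z,  H_1 = Z/2,  H_2 = 0.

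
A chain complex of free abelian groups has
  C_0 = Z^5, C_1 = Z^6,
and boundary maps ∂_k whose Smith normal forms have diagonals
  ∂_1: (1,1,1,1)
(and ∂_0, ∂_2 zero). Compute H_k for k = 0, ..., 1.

H_0 = Z,  H_1 = Z^2.

H_0: b_0 = 5 − 0 − 4 = 1; torsion from ∂_1 factors > 1: none. So H_0 = Z.
H_1: b_1 = 6 − 4 − 0 = 2; torsion from ∂_2 factors > 1: none. So H_1 = Z^2.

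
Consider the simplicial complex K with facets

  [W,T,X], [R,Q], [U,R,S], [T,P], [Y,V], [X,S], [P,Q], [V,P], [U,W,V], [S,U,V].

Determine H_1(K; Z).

Fix the vertex order P < Q < R < S < T < U < V < W < X < Y and write every simplex with vertices in increasing order. Then dim K = 2 and the simplices of K are:

  0-simplices (10): P, Q, R, S, T, U, V, W, X, Y
  1-simplices (16): PQ, PT, PV, QR, RS, RU, SU, SV, SX, TW, TX, UV, UW, VW, VY, WX
  2-simplices (4): RSU, SUV, TWX, UVW

giving chain groups C_0 ≅ Z^10, C_1 ≅ Z^16, C_2 ≅ Z^4.

Boundary ∂_1: C_1 → C_0 sends each edge [p,q] (with p < q) to q − p. For instance
  ∂SX = X − S.
The resulting 10×16 matrix has rank 9, and its Smith normal form has invariant factors (1,1,1,1,1,1,1,1,1).

The boundary map ∂_2: C_2 → C_1 sends each 2-simplex [p,q,r] to [q,r] − [p,r] + [p,q]. For instance
  ∂UVW = VW − UW + UV,
  ∂RSU = SU − RU + RS.
As a 16×4 matrix over Z this has rank 4, with invariant factors (1,1,1,1).

Now H_k = ker ∂_k / im ∂_{k+1}, so:

  H_1: rank ker ∂_1 − rank ∂_2 = (16 − 9) − 4 = 3, and the invariant factors of ∂_2 are all 1, so H_1 ≅ Z^3.

H_1 ≅ Z^3.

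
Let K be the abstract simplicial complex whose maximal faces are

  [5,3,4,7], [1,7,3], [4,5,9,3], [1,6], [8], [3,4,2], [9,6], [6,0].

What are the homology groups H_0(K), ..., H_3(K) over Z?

H_0 ≅ Z^2,  H_1 ≅ Z,  H_2 = 0,  H_3 = 0.

Fix the vertex order 0 < 1 < 2 < 3 < 4 < 5 < 6 < 7 < 8 < 9 and write every simplex with vertices in increasing order. Then dim K = 3 and the simplices of K are:

  0-simplices (10): [0], [1], [2], [3], [4], [5], [6], [7], [8], [9]
  1-simplices (16): [0,6], [1,3], [1,6], [1,7], [2,3], [2,4], [3,4], [3,5], [3,7], [3,9], [4,5], [4,7], [4,9], [5,7], [5,9], [6,9]
  2-simplices (9): [1,3,7], [2,3,4], [3,4,5], [3,4,7], [3,4,9], [3,5,7], [3,5,9], [4,5,7], [4,5,9]
  3-simplices (2): [3,4,5,7], [3,4,5,9]

giving chain groups C_0 ≅ Z^10, C_1 ≅ Z^16, C_2 ≅ Z^9, C_3 ≅ Z^2.

The boundary map ∂_1: C_1 → C_0 maps an edge to its endpoints' difference, ∂[p,q] = q − p.
The 10×16 boundary matrix has rank 8 and Smith normal form diag(1,1,1,1,1,1,1,1).

The boundary map ∂_2: C_2 → C_1 sends each 2-simplex [p,q,r] to [q,r] − [p,r] + [p,q]. For instance
  ∂[3,5,9] = [5,9] − [3,9] + [3,5],
  ∂[2,3,4] = [3,4] − [2,4] + [2,3].
As a 16×9 matrix over Z this has rank 7, with invariant factors (1,1,1,1,1,1,1).

∂_3: C_3 → C_2 sends each 3-simplex σ to the alternating sum Σ_i (−1)^i (σ with its i-th vertex removed). For instance
  ∂[3,4,5,7] = [4,5,7] − [3,5,7] + [3,4,7] − [3,4,5],
  ∂[3,4,5,9] = [4,5,9] − [3,5,9] + [3,4,9] − [3,4,5].
As a 9×2 matrix over Z this has rank 2, with invariant factors (1,1).

Now H_k = ker ∂_k / im ∂_{k+1}, so:

  H_0: rank C_0 − rank ∂_1 = 10 − 8 = 2, and the invariant factors of ∂_1 are all 1, so H_0 ≅ Z^2.
  H_1: rank ker ∂_1 − rank ∂_2 = (16 − 8) − 7 = 1, and the invariant factors of ∂_2 are all 1, so H_1 ≅ Z.
  H_2: rank ker ∂_2 − rank ∂_3 = (9 − 7) − 2 = 0, and the invariant factors of ∂_3 are all 1, so H_2 ≅ 0.
  H_3: rank ker ∂_3 − rank ∂_4 = (2 − 2) − 0 = 0, and there is no ∂_4, so H_3 ≅ 0.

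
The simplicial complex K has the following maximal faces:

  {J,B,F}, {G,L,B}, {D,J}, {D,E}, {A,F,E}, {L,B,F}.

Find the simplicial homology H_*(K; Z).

Take the total order A < B < D < E < F < G < J < L on the vertex set. Then K (dimension 2) consists of the simplices:

  0-simplices (8): A, B, D, E, F, G, J, L
  1-simplices (12): AE, AF, BF, BG, BJ, BL, DE, DJ, EF, FJ, FL, GL
  2-simplices (4): AEF, BFJ, BFL, BGL

so the chain groups are C_0 ≅ Z^8, C_1 ≅ Z^12, C_2 ≅ Z^4.

Boundary ∂_1: C_1 → C_0 maps an edge to its endpoints' difference, ∂[p,q] = q − p.
This gives a 8×12 integer matrix of rank 7; reducing to Smith normal form yields diagonal entries (1,1,1,1,1,1,1).

∂_2: C_2 → C_1 sends each 2-simplex [p,q,r] to [q,r] − [p,r] + [p,q]. For instance
  ∂BGL = GL − BL + BG,
  ∂AEF = EF − AF + AE.
The 12×4 boundary matrix has rank 4 and Smith normal form diag(1,1,1,1).

Now H_k = ker ∂_k / im ∂_{k+1}, so:

  H_0: rank C_0 − rank ∂_1 = 8 − 7 = 1, and the invariant factors of ∂_1 are all 1, so H_0 = Z.
  H_1: rank ker ∂_1 − rank ∂_2 = (12 − 7) − 4 = 1, and the invariant factors of ∂_2 are all 1, so H_1 = Z.
  H_2: rank ker ∂_2 − rank ∂_3 = (4 − 4) − 0 = 0, and there is no ∂_3, so H_2 = 0.

As a check, the Euler characteristic is 8 − 12 + 4 = 0, which agrees with 1 − 1 + 0 = 0.

H_0 ≅ Z,  H_1 ≅ Z,  H_2 = 0.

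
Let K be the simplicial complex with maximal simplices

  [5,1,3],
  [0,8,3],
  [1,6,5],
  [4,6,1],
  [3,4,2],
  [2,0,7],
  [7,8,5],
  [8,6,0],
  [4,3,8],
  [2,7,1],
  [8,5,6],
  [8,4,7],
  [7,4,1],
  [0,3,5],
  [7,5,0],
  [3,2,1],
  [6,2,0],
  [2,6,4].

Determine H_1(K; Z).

Fix the vertex order 0 < 1 < 2 < 3 < 4 < 5 < 6 < 7 < 8 and write every simplex with vertices in increasing order. Then dim K = 2 and the simplices of K are:

  0-simplices (9): [0], [1], [2], [3], [4], [5], [6], [7], [8]
  1-simplices (27): (27 of them)
  2-simplices (18): [0,2,6], [0,2,7], [0,3,5], [0,3,8], [0,5,7], [0,6,8], [1,2,3], [1,2,7], [1,3,5], [1,4,6], [1,4,7], [1,5,6], [2,3,4], [2,4,6], [3,4,8], [4,7,8], [5,6,8], [5,7,8]

Hence C_0 ≅ Z^9, C_1 ≅ Z^27, C_2 ≅ Z^18.

∂_1: C_1 → C_0 sends each edge [p,q] (with p < q) to q − p. For instance
  ∂[4,7] = [7] − [4].
As a 9×27 matrix over Z this has rank 8, with invariant factors (1,1,1,1,1,1,1,1).

Boundary ∂_2: C_2 → C_1 maps a triangle to the signed sum of its edges. For instance
  ∂[1,2,3] = [2,3] − [1,3] + [1,2],
  ∂[1,4,7] = [4,7] − [1,7] + [1,4].
The 27×18 boundary matrix has rank 18 and Smith normal form diag(1,1,1,1,1,1,1,1,1,1,1,1,1,1,1,1,1,2).

Computing H_k = (kernel of ∂_k) / (image of ∂_{k+1}):

  H_1: rank ker ∂_1 − rank ∂_2 = (27 − 8) − 18 = 1, and ∂_2 has invariant factor 2 > 1, so H_1 ≅ Z ⊕ Z/2.

(K is a triangulation of the Klein bottle.)

H_1 = Z ⊕ Z/2.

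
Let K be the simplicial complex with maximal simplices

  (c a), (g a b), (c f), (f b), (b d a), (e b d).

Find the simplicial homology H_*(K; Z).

H_0 ≅ Z,  H_1 ≅ Z,  H_2 = 0.

K has 7 vertices, 10 edges, 3 triangles.
rank ∂_0 = 0, rank ∂_1 = 6 ⇒ b_0 = 7 − 0 − 6 = 1; all invariant factors of ∂_1 are 1 so no torsion. So H_0 = Z.
rank ∂_1 = 6, rank ∂_2 = 3 ⇒ b_1 = 10 − 6 − 3 = 1; all invariant factors of ∂_2 are 1 so no torsion. So H_1 = Z.
rank ∂_2 = 3, rank ∂_3 = 0 ⇒ b_2 = 3 − 3 − 0 = 0. So H_2 = 0.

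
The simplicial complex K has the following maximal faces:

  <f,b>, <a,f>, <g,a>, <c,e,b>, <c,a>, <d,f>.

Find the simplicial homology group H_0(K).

H_0 ≅ Z.

Order the vertices as a < b < c < d < e < f < g. Listing each simplex with vertices in this order, K has dimension 2 with simplices:

  0-simplices (7): a, b, c, d, e, f, g
  1-simplices (8): ac, af, ag, bc, be, bf, ce, df
  2-simplices (1): bce

giving chain groups C_0 ≅ Z^7, C_1 ≅ Z^8, C_2 ≅ Z^1.

Boundary ∂_1: C_1 → C_0 sends each edge [p,q] (with p < q) to q − p. For instance
  ∂ce = e − c.
The resulting 7×8 matrix has rank 6, and its Smith normal form has invariant factors (1,1,1,1,1,1).

∂_2: C_2 → C_1 sends each 2-simplex [p,q,r] to [q,r] − [p,r] + [p,q]. For instance
  ∂bce = ce − be + bc.
The resulting 8×1 matrix has rank 1, and its Smith normal form has invariant factors (1).

Now H_k = ker ∂_k / im ∂_{k+1}, so:

  H_0: rank C_0 − rank ∂_1 = 7 − 6 = 1, and the invariant factors of ∂_1 are all 1, so H_0 ≅ Z.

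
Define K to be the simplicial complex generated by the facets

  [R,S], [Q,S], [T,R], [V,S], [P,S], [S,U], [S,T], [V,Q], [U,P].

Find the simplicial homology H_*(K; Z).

K has 7 vertices, 9 edges.
rank ∂_0 = 0, rank ∂_1 = 6 ⇒ b_0 = 7 − 0 − 6 = 1; all invariant factors of ∂_1 are 1 so no torsion. So H_0 = Z.
rank ∂_1 = 6, rank ∂_2 = 0 ⇒ b_1 = 9 − 6 − 0 = 3. So H_1 = Z^3.

H_0 = Z,  H_1 = Z^3.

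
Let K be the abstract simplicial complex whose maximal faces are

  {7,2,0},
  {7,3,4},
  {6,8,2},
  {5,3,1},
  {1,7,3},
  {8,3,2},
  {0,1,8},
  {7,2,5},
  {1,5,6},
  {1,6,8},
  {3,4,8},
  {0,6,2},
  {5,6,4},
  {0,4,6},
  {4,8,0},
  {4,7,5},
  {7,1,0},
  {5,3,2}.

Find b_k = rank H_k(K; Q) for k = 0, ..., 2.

Fix the vertex order 0 < 1 < 2 < 3 < 4 < 5 < 6 < 7 < 8 and write every simplex with vertices in increasing order. Then dim K = 2 and the simplices of K are:

  0-simplices (9): [0], [1], [2], [3], [4], [5], [6], [7], [8]
  1-simplices (27): (27 of them)
  2-simplices (18): [0,1,7], [0,1,8], [0,2,6], [0,2,7], [0,4,6], [0,4,8], [1,3,5], [1,3,7], [1,5,6], [1,6,8], [2,3,5], [2,3,8], [2,5,7], [2,6,8], [3,4,7], [3,4,8], [4,5,6], [4,5,7]

so the chain groups are C_0 ≅ Z^9, C_1 ≅ Z^27, C_2 ≅ Z^18.

Boundary ∂_1: C_1 → C_0 sends each edge [p,q] (with p < q) to q − p.
The resulting 9×27 matrix has rank 8, and its Smith normal form has invariant factors (1,1,1,1,1,1,1,1).

∂_2: C_2 → C_1 sends each 2-simplex [p,q,r] to [q,r] − [p,r] + [p,q]. For instance
  ∂[1,6,8] = [6,8] − [1,8] + [1,6],
  ∂[2,3,8] = [3,8] − [2,8] + [2,3].
The 27×18 boundary matrix has rank 18 and Smith normal form diag(1,1,1,1,1,1,1,1,1,1,1,1,1,1,1,1,1,2).

From H_k ≅ ker(∂_k) / im(∂_{k+1}) we obtain:

  H_0: rank C_0 − rank ∂_1 = 9 − 8 = 1, and the invariant factors of ∂_1 are all 1, so H_0 ≅ Z.
  H_1: rank ker ∂_1 − rank ∂_2 = (27 − 8) − 18 = 1, and ∂_2 has invariant factor 2 > 1, so H_1 ≅ Z ⊕ Z/2.
  H_2: rank ker ∂_2 − rank ∂_3 = (18 − 18) − 0 = 0, and there is no ∂_3, so H_2 ≅ 0.

Hence the Betti numbers are b_0 = 1, b_1 = 1, b_2 = 0.

b_0 = 1, b_1 = 1, b_2 = 0.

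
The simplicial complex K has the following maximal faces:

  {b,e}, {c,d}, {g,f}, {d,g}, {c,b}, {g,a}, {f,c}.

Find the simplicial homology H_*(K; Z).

We work with the vertex ordering a < b < c < d < e < f < g. The simplices of K, each written with vertices in increasing order, are:

  0-simplices (7): a, b, c, d, e, f, g
  1-simplices (7): ag, bc, be, cd, cf, dg, fg

so the chain groups are C_0 ≅ Z^7, C_1 ≅ Z^7.

Boundary ∂_1: C_1 → C_0 sends each edge [p,q] (with p < q) to q − p. For instance
  ∂be = e − b.
The resulting 7×7 matrix has rank 6, and its Smith normal form has invariant factors (1,1,1,1,1,1).

Reading off H_k = ker ∂_k / im ∂_{k+1}:

  H_0: rank C_0 − rank ∂_1 = 7 − 6 = 1, and the invariant factors of ∂_1 are all 1, so H_0 ≅ Z.
  H_1: rank ker ∂_1 − rank ∂_2 = (7 − 6) − 0 = 1, and there is no ∂_2, so H_1 ≅ Z.

H_0 ≅ Z,  H_1 ≅ Z.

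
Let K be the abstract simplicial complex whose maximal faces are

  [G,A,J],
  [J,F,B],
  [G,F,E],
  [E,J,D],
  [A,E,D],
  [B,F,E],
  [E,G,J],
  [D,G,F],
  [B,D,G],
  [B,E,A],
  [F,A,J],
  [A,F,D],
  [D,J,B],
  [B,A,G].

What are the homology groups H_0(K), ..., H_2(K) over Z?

H_0 ≅ Z,  H_1 ≅ Z^2,  H_2 ≅ Z.

We work with the vertex ordering A < B < D < E < F < G < J. The simplices of K, each written with vertices in increasing order, are:

  0-simplices (7): A, B, D, E, F, G, J
  1-simplices (21): AB, AD, AE, AF, AG, AJ, BD, BE, BF, BG, BJ, DE, DF, DG, DJ, EF, EG, EJ, FG, FJ, GJ
  2-simplices (14): ABE, ABG, ADE, ADF, AFJ, AGJ, BDG, BDJ, BEF, BFJ, DEJ, DFG, EFG, EGJ

Hence C_0 ≅ Z^7, C_1 ≅ Z^21, C_2 ≅ Z^14.

∂_1: C_1 → C_0 sends each edge [p,q] (with p < q) to q − p. For instance
  ∂BE = E − B.
The 7×21 boundary matrix has rank 6 and Smith normal form diag(1,1,1,1,1,1).

The boundary map ∂_2: C_2 → C_1 acts by ∂[p,q,r] = [q,r] − [p,r] + [p,q]. For instance
  ∂BDG = DG − BG + BD,
  ∂ABG = BG − AG + AB.
As a 21×14 matrix over Z this has rank 13, with invariant factors (1,1,1,1,1,1,1,1,1,1,1,1,1).

Now H_k = ker ∂_k / im ∂_{k+1}, so:

  H_0: rank C_0 − rank ∂_1 = 7 − 6 = 1, and the invariant factors of ∂_1 are all 1, so H_0 ≅ Z.
  H_1: rank ker ∂_1 − rank ∂_2 = (21 − 6) − 13 = 2, and the invariant factors of ∂_2 are all 1, so H_1 ≅ Z^2.
  H_2: rank ker ∂_2 − rank ∂_3 = (14 − 13) − 0 = 1, and there is no ∂_3, so H_2 ≅ Z.

As a check, the Euler characteristic is 7 − 21 + 14 = 0, which agrees with 1 − 2 + 1 = 0.
(K is a triangulation of the torus T^2.)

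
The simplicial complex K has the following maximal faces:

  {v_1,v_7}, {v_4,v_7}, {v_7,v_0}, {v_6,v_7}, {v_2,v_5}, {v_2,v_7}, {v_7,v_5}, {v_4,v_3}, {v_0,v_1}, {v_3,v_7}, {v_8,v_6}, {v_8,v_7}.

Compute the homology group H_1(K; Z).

H_1 = Z^4.

Fix the vertex order v_0 < v_1 < v_2 < v_3 < v_4 < v_5 < v_6 < v_7 < v_8 and write every simplex with vertices in increasing order. Then dim K = 1 and the simplices of K are:

  0-simplices (9): [v_0], [v_1], [v_2], [v_3], [v_4], [v_5], [v_6], [v_7], [v_8]
  1-simplices (12): [v_0,v_1], [v_0,v_7], [v_1,v_7], [v_2,v_5], [v_2,v_7], [v_3,v_4], [v_3,v_7], [v_4,v_7], [v_5,v_7], [v_6,v_7], [v_6,v_8], [v_7,v_8]

giving chain groups C_0 ≅ Z^9, C_1 ≅ Z^12.

∂_1: C_1 → C_0 maps an edge to its endpoints' difference, ∂[p,q] = q − p. For instance
  ∂[v_7,v_8] = [v_8] − [v_7].
The 9×12 boundary matrix has rank 8 and Smith normal form diag(1,1,1,1,1,1,1,1).

Now H_k = ker ∂_k / im ∂_{k+1}, so:

  H_1: rank ker ∂_1 − rank ∂_2 = (12 − 8) − 0 = 4, and there is no ∂_2, so H_1 = Z^4.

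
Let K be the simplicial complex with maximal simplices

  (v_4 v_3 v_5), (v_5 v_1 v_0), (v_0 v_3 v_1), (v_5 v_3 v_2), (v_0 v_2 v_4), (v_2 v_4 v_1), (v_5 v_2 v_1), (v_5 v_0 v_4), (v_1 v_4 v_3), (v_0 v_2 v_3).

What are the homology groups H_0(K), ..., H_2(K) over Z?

H_0 ≅ Z,  H_1 ≅ Z/2,  H_2 = 0.

Order the vertices as v_0 < v_1 < v_2 < v_3 < v_4 < v_5. Listing each simplex with vertices in this order, K has dimension 2 with simplices:

  0-simplices (6): [v_0], [v_1], [v_2], [v_3], [v_4], [v_5]
  1-simplices (15): (15 of them)
  2-simplices (10): [v_0,v_1,v_3], [v_0,v_1,v_5], [v_0,v_2,v_3], [v_0,v_2,v_4], [v_0,v_4,v_5], [v_1,v_2,v_4], [v_1,v_2,v_5], [v_1,v_3,v_4], [v_2,v_3,v_5], [v_3,v_4,v_5]

Hence C_0 ≅ Z^6, C_1 ≅ Z^15, C_2 ≅ Z^10.

Boundary ∂_1: C_1 → C_0 maps an edge to its endpoints' difference, ∂[p,q] = q − p. For instance
  ∂[v_0,v_2] = [v_2] − [v_0].
The resulting 6×15 matrix has rank 5, and its Smith normal form has invariant factors (1,1,1,1,1).

Boundary ∂_2: C_2 → C_1 maps a triangle to the signed sum of its edges. For instance
  ∂[v_1,v_2,v_4] = [v_2,v_4] − [v_1,v_4] + [v_1,v_2],
  ∂[v_2,v_3,v_5] = [v_3,v_5] − [v_2,v_5] + [v_2,v_3].
The 15×10 boundary matrix has rank 10 and Smith normal form diag(1,1,1,1,1,1,1,1,1,2).

Computing H_k = (kernel of ∂_k) / (image of ∂_{k+1}):

  H_0: rank C_0 − rank ∂_1 = 6 − 5 = 1, and the invariant factors of ∂_1 are all 1, so H_0 ≅ Z.
  H_1: rank ker ∂_1 − rank ∂_2 = (15 − 5) − 10 = 0, and ∂_2 has invariant factor 2 > 1, so H_1 ≅ Z/2.
  H_2: rank ker ∂_2 − rank ∂_3 = (10 − 10) − 0 = 0, and there is no ∂_3, so H_2 ≅ 0.

As a check, the Euler characteristic is 6 − 15 + 10 = 1, which agrees with 1 − 0 + 0 = 1.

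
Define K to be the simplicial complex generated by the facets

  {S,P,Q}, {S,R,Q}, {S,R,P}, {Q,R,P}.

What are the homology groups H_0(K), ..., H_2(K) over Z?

H_0 ≅ Z,  H_1 = 0,  H_2 ≅ Z.

K has 4 vertices, 6 edges, 4 triangles.
rank ∂_0 = 0, rank ∂_1 = 3 ⇒ b_0 = 4 − 0 − 3 = 1; all invariant factors of ∂_1 are 1 so no torsion. So H_0 ≅ Z.
rank ∂_1 = 3, rank ∂_2 = 3 ⇒ b_1 = 6 − 3 − 3 = 0; all invariant factors of ∂_2 are 1 so no torsion. So H_1 ≅ 0.
rank ∂_2 = 3, rank ∂_3 = 0 ⇒ b_2 = 4 − 3 − 0 = 1. So H_2 ≅ Z.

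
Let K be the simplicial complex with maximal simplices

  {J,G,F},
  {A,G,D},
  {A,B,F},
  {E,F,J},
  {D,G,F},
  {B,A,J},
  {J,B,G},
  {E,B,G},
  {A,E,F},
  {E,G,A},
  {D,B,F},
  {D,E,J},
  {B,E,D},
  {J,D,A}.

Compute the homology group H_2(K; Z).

Order the vertices as A < B < D < E < F < G < J. Listing each simplex with vertices in this order, K has dimension 2 with simplices:

  0-simplices (7): A, B, D, E, F, G, J
  1-simplices (21): AB, AD, AE, AF, AG, AJ, BD, BE, BF, BG, BJ, DE, DF, DG, DJ, EF, EG, EJ, FG, FJ, GJ
  2-simplices (14): ABF, ABJ, ADG, ADJ, AEF, AEG, BDE, BDF, BEG, BGJ, DEJ, DFG, EFJ, FGJ

giving chain groups C_0 ≅ Z^7, C_1 ≅ Z^21, C_2 ≅ Z^14.

The boundary map ∂_1: C_1 → C_0 is given by ∂[p,q] = [q] − [p].
This gives a 7×21 integer matrix of rank 6; reducing to Smith normal form yields diagonal entries (1,1,1,1,1,1).

The boundary map ∂_2: C_2 → C_1 maps a triangle to the signed sum of its edges. For instance
  ∂AEG = EG − AG + AE,
  ∂ADG = DG − AG + AD.
This gives a 21×14 integer matrix of rank 13; reducing to Smith normal form yields diagonal entries (1,1,1,1,1,1,1,1,1,1,1,1,1).

From H_k ≅ ker(∂_k) / im(∂_{k+1}) we obtain:

  H_2: rank ker ∂_2 − rank ∂_3 = (14 − 13) − 0 = 1, and there is no ∂_3, so H_2 = Z.

H_2 = Z.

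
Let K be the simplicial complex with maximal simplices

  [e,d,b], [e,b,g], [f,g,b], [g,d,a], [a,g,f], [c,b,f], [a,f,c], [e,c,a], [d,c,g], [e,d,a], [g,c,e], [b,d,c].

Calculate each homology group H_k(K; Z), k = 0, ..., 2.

H_0 ≅ Z,  H_1 ≅ Z/2Z,  H_2 = 0.

Order the vertices as a < b < c < d < e < f < g. Listing each simplex with vertices in this order, K has dimension 2 with simplices:

  0-simplices (7): a, b, c, d, e, f, g
  1-simplices (18): ac, ad, ae, af, ag, bc, bd, be, bf, bg, cd, ce, cf, cg, de, dg, eg, fg
  2-simplices (12): ace, acf, ade, adg, afg, bcd, bcf, bde, beg, bfg, cdg, ceg

giving chain groups C_0 ≅ Z^7, C_1 ≅ Z^18, C_2 ≅ Z^12.

The boundary map ∂_1: C_1 → C_0 maps an edge to its endpoints' difference, ∂[p,q] = q − p. For instance
  ∂ac = c − a.
The resulting 7×18 matrix has rank 6, and its Smith normal form has invariant factors (1,1,1,1,1,1).

∂_2: C_2 → C_1 maps a triangle to the signed sum of its edges. For instance
  ∂ace = ce − ae + ac,
  ∂adg = dg − ag + ad.
This gives a 18×12 integer matrix of rank 12; reducing to Smith normal form yields diagonal entries (1,1,1,1,1,1,1,1,1,1,1,2).

Reading off H_k = ker ∂_k / im ∂_{k+1}:

  H_0: rank C_0 − rank ∂_1 = 7 − 6 = 1, and the invariant factors of ∂_1 are all 1, so H_0 = Z.
  H_1: rank ker ∂_1 − rank ∂_2 = (18 − 6) − 12 = 0, and ∂_2 has invariant factor 2 > 1, so H_1 = Z/2Z.
  H_2: rank ker ∂_2 − rank ∂_3 = (12 − 12) − 0 = 0, and there is no ∂_3, so H_2 = 0.

As a check, the Euler characteristic is 7 − 18 + 12 = 1, which agrees with 1 − 0 + 0 = 1.
(K is a triangulation of the real projective plane RP^2.)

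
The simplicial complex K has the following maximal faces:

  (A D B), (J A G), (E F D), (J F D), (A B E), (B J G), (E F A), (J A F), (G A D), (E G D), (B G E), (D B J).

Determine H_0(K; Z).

Order the vertices as A < B < D < E < F < G < J. Listing each simplex with vertices in this order, K has dimension 2 with simplices:

  0-simplices (7): A, B, D, E, F, G, J
  1-simplices (18): AB, AD, AE, AF, AG, AJ, BD, BE, BG, BJ, DE, DF, DG, DJ, EF, EG, FJ, GJ
  2-simplices (12): ABD, ABE, ADG, AEF, AFJ, AGJ, BDJ, BEG, BGJ, DEF, DEG, DFJ

Hence C_0 ≅ Z^7, C_1 ≅ Z^18, C_2 ≅ Z^12.

∂_1: C_1 → C_0 maps an edge to its endpoints' difference, ∂[p,q] = q − p.
This gives a 7×18 integer matrix of rank 6; reducing to Smith normal form yields diagonal entries (1,1,1,1,1,1).

The boundary map ∂_2: C_2 → C_1 sends each 2-simplex [p,q,r] to [q,r] − [p,r] + [p,q]. For instance
  ∂BEG = EG − BG + BE,
  ∂AFJ = FJ − AJ + AF.
The 18×12 boundary matrix has rank 12 and Smith normal form diag(1,1,1,1,1,1,1,1,1,1,1,2).

Computing H_k = (kernel of ∂_k) / (image of ∂_{k+1}):

  H_0: rank C_0 − rank ∂_1 = 7 − 6 = 1, and the invariant factors of ∂_1 are all 1, so H_0 = Z.

(K is a triangulation of the real projective plane RP^2.)

H_0 = Z.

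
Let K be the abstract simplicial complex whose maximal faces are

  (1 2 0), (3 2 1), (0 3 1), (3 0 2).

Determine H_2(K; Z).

H_2 = Z.

Take the total order 0 < 1 < 2 < 3 on the vertex set. Then K (dimension 2) consists of the simplices:

  0-simplices (4): [0], [1], [2], [3]
  1-simplices (6): [0,1], [0,2], [0,3], [1,2], [1,3], [2,3]
  2-simplices (4): [0,1,2], [0,1,3], [0,2,3], [1,2,3]

so the chain groups are C_0 ≅ Z^4, C_1 ≅ Z^6, C_2 ≅ Z^4.

Boundary ∂_1: C_1 → C_0 sends each edge [p,q] (with p < q) to q − p. For instance
  ∂[0,3] = [3] − [0].
The resulting 4×6 matrix has rank 3, and its Smith normal form has invariant factors (1,1,1).

The boundary map ∂_2: C_2 → C_1 acts by ∂[p,q,r] = [q,r] − [p,r] + [p,q]. For instance
  ∂[0,1,2] = [1,2] − [0,2] + [0,1],
  ∂[0,1,3] = [1,3] − [0,3] + [0,1].
This gives a 6×4 integer matrix of rank 3; reducing to Smith normal form yields diagonal entries (1,1,1).

Now H_k = ker ∂_k / im ∂_{k+1}, so:

  H_2: rank ker ∂_2 − rank ∂_3 = (4 − 3) − 0 = 1, and there is no ∂_3, so H_2 = Z.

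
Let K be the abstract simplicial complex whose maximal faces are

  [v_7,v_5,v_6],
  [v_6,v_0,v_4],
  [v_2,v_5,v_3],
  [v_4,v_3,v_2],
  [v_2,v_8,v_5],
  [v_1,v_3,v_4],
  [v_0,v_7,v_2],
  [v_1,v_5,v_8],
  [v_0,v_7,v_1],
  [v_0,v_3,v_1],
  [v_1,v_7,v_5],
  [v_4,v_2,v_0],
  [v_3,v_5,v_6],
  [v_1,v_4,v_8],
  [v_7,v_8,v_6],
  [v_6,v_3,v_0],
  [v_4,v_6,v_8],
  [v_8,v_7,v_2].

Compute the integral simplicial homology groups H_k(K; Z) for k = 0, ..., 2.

Order the vertices as v_0 < v_1 < v_2 < v_3 < v_4 < v_5 < v_6 < v_7 < v_8. Listing each simplex with vertices in this order, K has dimension 2 with simplices:

  0-simplices (9): [v_0], [v_1], [v_2], [v_3], [v_4], [v_5], [v_6], [v_7], [v_8]
  1-simplices (27): (27 of them)
  2-simplices (18): (18 of them)

so the chain groups are C_0 ≅ Z^9, C_1 ≅ Z^27, C_2 ≅ Z^18.

The boundary map ∂_1: C_1 → C_0 maps an edge to its endpoints' difference, ∂[p,q] = q − p.
The 9×27 boundary matrix has rank 8 and Smith normal form diag(1,1,1,1,1,1,1,1).

The boundary map ∂_2: C_2 → C_1 sends each 2-simplex [p,q,r] to [q,r] − [p,r] + [p,q]. For instance
  ∂[v_1,v_3,v_4] = [v_3,v_4] − [v_1,v_4] + [v_1,v_3],
  ∂[v_4,v_6,v_8] = [v_6,v_8] − [v_4,v_8] + [v_4,v_6].
The resulting 27×18 matrix has rank 18, and its Smith normal form has invariant factors (1,1,1,1,1,1,1,1,1,1,1,1,1,1,1,1,1,2).

From H_k ≅ ker(∂_k) / im(∂_{k+1}) we obtain:

  H_0: rank C_0 − rank ∂_1 = 9 − 8 = 1, and the invariant factors of ∂_1 are all 1, so H_0 ≅ Z.
  H_1: rank ker ∂_1 − rank ∂_2 = (27 − 8) − 18 = 1, and ∂_2 has invariant factor 2 > 1, so H_1 ≅ Z ⊕ Z/2Z.
  H_2: rank ker ∂_2 − rank ∂_3 = (18 − 18) − 0 = 0, and there is no ∂_3, so H_2 ≅ 0.

H_0 = Z,  H_1 = Z ⊕ Z/2Z,  H_2 = 0.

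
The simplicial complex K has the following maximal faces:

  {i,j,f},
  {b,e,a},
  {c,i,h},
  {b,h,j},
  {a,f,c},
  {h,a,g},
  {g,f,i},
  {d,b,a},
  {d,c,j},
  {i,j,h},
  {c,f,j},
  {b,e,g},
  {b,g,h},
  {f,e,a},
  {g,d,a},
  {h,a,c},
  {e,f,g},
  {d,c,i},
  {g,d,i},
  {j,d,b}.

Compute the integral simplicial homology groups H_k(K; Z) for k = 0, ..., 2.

K has 10 vertices, 30 edges, 20 triangles.
rank ∂_0 = 0, rank ∂_1 = 9 ⇒ b_0 = 10 − 0 − 9 = 1; all invariant factors of ∂_1 are 1 so no torsion. So H_0 ≅ Z.
rank ∂_1 = 9, rank ∂_2 = 20 ⇒ b_1 = 30 − 9 − 20 = 1; ∂_2 has invariant factor(s) [2] giving torsion. So H_1 ≅ Z ⊕ Z/2.
rank ∂_2 = 20, rank ∂_3 = 0 ⇒ b_2 = 20 − 20 − 0 = 0. So H_2 ≅ 0.

H_0 = Z,  H_1 = Z ⊕ Z/2,  H_2 = 0.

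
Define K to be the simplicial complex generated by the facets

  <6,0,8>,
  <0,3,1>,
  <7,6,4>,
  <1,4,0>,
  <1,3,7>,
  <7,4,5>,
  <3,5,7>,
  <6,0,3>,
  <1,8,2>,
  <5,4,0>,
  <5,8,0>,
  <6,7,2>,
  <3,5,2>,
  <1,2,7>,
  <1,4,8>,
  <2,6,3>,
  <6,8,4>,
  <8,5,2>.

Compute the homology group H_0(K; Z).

Take the total order 0 < 1 < 2 < 3 < 4 < 5 < 6 < 7 < 8 on the vertex set. Then K (dimension 2) consists of the simplices:

  0-simplices (9): [0], [1], [2], [3], [4], [5], [6], [7], [8]
  1-simplices (27): (27 of them)
  2-simplices (18): [0,1,3], [0,1,4], [0,3,6], [0,4,5], [0,5,8], [0,6,8], [1,2,7], [1,2,8], [1,3,7], [1,4,8], [2,3,5], [2,3,6], [2,5,8], [2,6,7], [3,5,7], [4,5,7], [4,6,7], [4,6,8]

Hence C_0 ≅ Z^9, C_1 ≅ Z^27, C_2 ≅ Z^18.

∂_1: C_1 → C_0 sends each edge [p,q] (with p < q) to q − p. For instance
  ∂[1,7] = [7] − [1].
This gives a 9×27 integer matrix of rank 8; reducing to Smith normal form yields diagonal entries (1,1,1,1,1,1,1,1).

∂_2: C_2 → C_1 sends each 2-simplex [p,q,r] to [q,r] − [p,r] + [p,q]. For instance
  ∂[2,3,5] = [3,5] − [2,5] + [2,3],
  ∂[4,6,7] = [6,7] − [4,7] + [4,6].
The 27×18 boundary matrix has rank 18 and Smith normal form diag(1,1,1,1,1,1,1,1,1,1,1,1,1,1,1,1,1,2).

From H_k ≅ ker(∂_k) / im(∂_{k+1}) we obtain:

  H_0: rank C_0 − rank ∂_1 = 9 − 8 = 1, and the invariant factors of ∂_1 are all 1, so H_0 = Z.

H_0 = Z.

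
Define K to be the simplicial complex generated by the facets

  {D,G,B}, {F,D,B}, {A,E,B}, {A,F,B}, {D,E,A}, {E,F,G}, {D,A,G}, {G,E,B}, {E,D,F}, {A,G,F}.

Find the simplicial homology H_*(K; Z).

H_0 ≅ Z,  H_1 ≅ Z/2,  H_2 = 0.

Take the total order A < B < D < E < F < G on the vertex set. Then K (dimension 2) consists of the simplices:

  0-simplices (6): A, B, D, E, F, G
  1-simplices (15): AB, AD, AE, AF, AG, BD, BE, BF, BG, DE, DF, DG, EF, EG, FG
  2-simplices (10): ABE, ABF, ADE, ADG, AFG, BDF, BDG, BEG, DEF, EFG

giving chain groups C_0 ≅ Z^6, C_1 ≅ Z^15, C_2 ≅ Z^10.

∂_1: C_1 → C_0 is given by ∂[p,q] = [q] − [p].
As a 6×15 matrix over Z this has rank 5, with invariant factors (1,1,1,1,1).

∂_2: C_2 → C_1 sends each 2-simplex [p,q,r] to [q,r] − [p,r] + [p,q]. For instance
  ∂ADG = DG − AG + AD,
  ∂ADE = DE − AE + AD.
The resulting 15×10 matrix has rank 10, and its Smith normal form has invariant factors (1,1,1,1,1,1,1,1,1,2).

Now H_k = ker ∂_k / im ∂_{k+1}, so:

  H_0: rank C_0 − rank ∂_1 = 6 − 5 = 1, and the invariant factors of ∂_1 are all 1, so H_0 ≅ Z.
  H_1: rank ker ∂_1 − rank ∂_2 = (15 − 5) − 10 = 0, and ∂_2 has invariant factor 2 > 1, so H_1 ≅ Z/2.
  H_2: rank ker ∂_2 − rank ∂_3 = (10 − 10) − 0 = 0, and there is no ∂_3, so H_2 ≅ 0.

As a check, the Euler characteristic is 6 − 15 + 10 = 1, which agrees with 1 − 0 + 0 = 1.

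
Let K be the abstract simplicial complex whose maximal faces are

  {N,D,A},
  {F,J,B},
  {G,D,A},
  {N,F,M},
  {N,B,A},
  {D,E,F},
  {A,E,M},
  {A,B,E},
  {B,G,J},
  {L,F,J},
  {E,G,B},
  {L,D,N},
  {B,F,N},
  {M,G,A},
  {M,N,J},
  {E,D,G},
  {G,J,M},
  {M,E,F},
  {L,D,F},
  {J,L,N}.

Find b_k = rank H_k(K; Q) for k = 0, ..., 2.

Fix the vertex order A < B < D < E < F < G < J < L < M < N and write every simplex with vertices in increasing order. Then dim K = 2 and the simplices of K are:

  0-simplices (10): A, B, D, E, F, G, J, L, M, N
  1-simplices (30): AB, AD, AE, AG, AM, AN, BE, BF, BG, BJ, BN, DE, DF, DG, DL, DN, EF, EG, EM, FJ, FL, FM, FN, GJ, GM, JL, JM, JN, LN, MN
  2-simplices (20): ABE, ABN, ADG, ADN, AEM, AGM, BEG, BFJ, BFN, BGJ, DEF, DEG, DFL, DLN, EFM, FJL, FMN, GJM, JLN, JMN

Hence C_0 ≅ Z^10, C_1 ≅ Z^30, C_2 ≅ Z^20.

The boundary map ∂_1: C_1 → C_0 maps an edge to its endpoints' difference, ∂[p,q] = q − p. For instance
  ∂FJ = J − F.
As a 10×30 matrix over Z this has rank 9, with invariant factors (1,1,1,1,1,1,1,1,1).

∂_2: C_2 → C_1 sends each 2-simplex [p,q,r] to [q,r] − [p,r] + [p,q]. For instance
  ∂DEG = EG − DG + DE,
  ∂AGM = GM − AM + AG.
As a 30×20 matrix over Z this has rank 20, with invariant factors (1,1,1,1,1,1,1,1,1,1,1,1,1,1,1,1,1,1,1,2).

From H_k ≅ ker(∂_k) / im(∂_{k+1}) we obtain:

  H_0: rank C_0 − rank ∂_1 = 10 − 9 = 1, and the invariant factors of ∂_1 are all 1, so H_0 ≅ Z.
  H_1: rank ker ∂_1 − rank ∂_2 = (30 − 9) − 20 = 1, and ∂_2 has invariant factor 2 > 1, so H_1 ≅ Z ⊕ Z_2.
  H_2: rank ker ∂_2 − rank ∂_3 = (20 − 20) − 0 = 0, and there is no ∂_3, so H_2 ≅ 0.

(K is a triangulation of the Klein bottle.)

Hence the Betti numbers are b_0 = 1, b_1 = 1, b_2 = 0.

b_0 = 1, b_1 = 1, b_2 = 0.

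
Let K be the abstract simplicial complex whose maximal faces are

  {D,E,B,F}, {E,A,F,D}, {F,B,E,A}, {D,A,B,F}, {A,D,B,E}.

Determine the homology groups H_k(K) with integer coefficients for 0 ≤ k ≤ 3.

Take the total order A < B < D < E < F on the vertex set. Then K (dimension 3) consists of the simplices:

  0-simplices (5): A, B, D, E, F
  1-simplices (10): AB, AD, AE, AF, BD, BE, BF, DE, DF, EF
  2-simplices (10): ABD, ABE, ABF, ADE, ADF, AEF, BDE, BDF, BEF, DEF
  3-simplices (5): ABDE, ABDF, ABEF, ADEF, BDEF

giving chain groups C_0 ≅ Z^5, C_1 ≅ Z^10, C_2 ≅ Z^10, C_3 ≅ Z^5.

Boundary ∂_1: C_1 → C_0 maps an edge to its endpoints' difference, ∂[p,q] = q − p. For instance
  ∂BD = D − B.
As a 5×10 matrix over Z this has rank 4, with invariant factors (1,1,1,1).

∂_2: C_2 → C_1 maps a triangle to the signed sum of its edges. For instance
  ∂BDE = DE − BE + BD,
  ∂DEF = EF − DF + DE.
The 10×10 boundary matrix has rank 6 and Smith normal form diag(1,1,1,1,1,1).

Boundary ∂_3: C_3 → C_2 sends each 3-simplex σ to the alternating sum Σ_i (−1)^i (σ with its i-th vertex removed). For instance
  ∂ABDE = BDE − ADE + ABE − ABD,
  ∂ABDF = BDF − ADF + ABF − ABD.
The resulting 10×5 matrix has rank 4, and its Smith normal form has invariant factors (1,1,1,1).

Now H_k = ker ∂_k / im ∂_{k+1}, so:

  H_0: rank C_0 − rank ∂_1 = 5 − 4 = 1, and the invariant factors of ∂_1 are all 1, so H_0 ≅ Z.
  H_1: rank ker ∂_1 − rank ∂_2 = (10 − 4) − 6 = 0, and the invariant factors of ∂_2 are all 1, so H_1 ≅ 0.
  H_2: rank ker ∂_2 − rank ∂_3 = (10 − 6) − 4 = 0, and the invariant factors of ∂_3 are all 1, so H_2 ≅ 0.
  H_3: rank ker ∂_3 − rank ∂_4 = (5 − 4) − 0 = 1, and there is no ∂_4, so H_3 ≅ Z.

As a check, the Euler characteristic is 5 − 10 + 10 − 5 = 0, which agrees with 1 − 0 + 0 − 1 = 0.

H_0 = Z,  H_1 = 0,  H_2 = 0,  H_3 = Z.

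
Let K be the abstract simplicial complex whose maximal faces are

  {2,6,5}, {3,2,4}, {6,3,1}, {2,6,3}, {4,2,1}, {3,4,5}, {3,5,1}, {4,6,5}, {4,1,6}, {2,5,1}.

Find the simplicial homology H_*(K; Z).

Fix the vertex order 1 < 2 < 3 < 4 < 5 < 6 and write every simplex with vertices in increasing order. Then dim K = 2 and the simplices of K are:

  0-simplices (6): [1], [2], [3], [4], [5], [6]
  1-simplices (15): [1,2], [1,3], [1,4], [1,5], [1,6], [2,3], [2,4], [2,5], [2,6], [3,4], [3,5], [3,6], [4,5], [4,6], [5,6]
  2-simplices (10): [1,2,4], [1,2,5], [1,3,5], [1,3,6], [1,4,6], [2,3,4], [2,3,6], [2,5,6], [3,4,5], [4,5,6]

giving chain groups C_0 ≅ Z^6, C_1 ≅ Z^15, C_2 ≅ Z^10.

∂_1: C_1 → C_0 is given by ∂[p,q] = [q] − [p].
The 6×15 boundary matrix has rank 5 and Smith normal form diag(1,1,1,1,1).

The boundary map ∂_2: C_2 → C_1 acts by ∂[p,q,r] = [q,r] − [p,r] + [p,q]. For instance
  ∂[2,3,6] = [3,6] − [2,6] + [2,3],
  ∂[3,4,5] = [4,5] − [3,5] + [3,4].
The 15×10 boundary matrix has rank 10 and Smith normal form diag(1,1,1,1,1,1,1,1,1,2).

Now H_k = ker ∂_k / im ∂_{k+1}, so:

  H_0: rank C_0 − rank ∂_1 = 6 − 5 = 1, and the invariant factors of ∂_1 are all 1, so H_0 ≅ Z.
  H_1: rank ker ∂_1 − rank ∂_2 = (15 − 5) − 10 = 0, and ∂_2 has invariant factor 2 > 1, so H_1 ≅ Z/2.
  H_2: rank ker ∂_2 − rank ∂_3 = (10 − 10) − 0 = 0, and there is no ∂_3, so H_2 ≅ 0.

As a check, the Euler characteristic is 6 − 15 + 10 = 1, which agrees with 1 − 0 + 0 = 1.

H_0 ≅ Z,  H_1 ≅ Z/2,  H_2 = 0.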